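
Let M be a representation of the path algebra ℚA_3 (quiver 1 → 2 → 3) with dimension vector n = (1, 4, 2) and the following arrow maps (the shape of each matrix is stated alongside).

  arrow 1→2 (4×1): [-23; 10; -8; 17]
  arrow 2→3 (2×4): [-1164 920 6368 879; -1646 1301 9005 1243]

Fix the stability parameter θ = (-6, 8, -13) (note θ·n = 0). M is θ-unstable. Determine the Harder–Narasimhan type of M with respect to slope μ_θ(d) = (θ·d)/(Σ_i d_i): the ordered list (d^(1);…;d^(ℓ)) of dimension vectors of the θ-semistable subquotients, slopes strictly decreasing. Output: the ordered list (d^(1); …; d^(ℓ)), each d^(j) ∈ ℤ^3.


Interval decomposition of M: I[1,3], I[2,2]^2, I[2,3].
HN type (ℓ=3): μ^(1)=8; μ^(2)=-5/2; μ^(3)=-6

((0, 2, 0); (0, 2, 2); (1, 0, 0))


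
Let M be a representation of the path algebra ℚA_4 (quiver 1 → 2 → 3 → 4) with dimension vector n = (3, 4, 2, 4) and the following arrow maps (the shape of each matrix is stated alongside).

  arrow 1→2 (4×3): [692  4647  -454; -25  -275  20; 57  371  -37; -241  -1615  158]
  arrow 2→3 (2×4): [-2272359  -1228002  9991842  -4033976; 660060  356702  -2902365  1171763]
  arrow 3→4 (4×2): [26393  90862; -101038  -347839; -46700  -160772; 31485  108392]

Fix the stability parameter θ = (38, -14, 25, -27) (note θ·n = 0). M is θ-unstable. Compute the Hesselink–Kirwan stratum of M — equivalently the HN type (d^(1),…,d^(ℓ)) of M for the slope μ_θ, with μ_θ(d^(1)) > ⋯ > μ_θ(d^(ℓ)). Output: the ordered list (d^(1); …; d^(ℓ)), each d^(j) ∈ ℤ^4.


Via rank(M_{q-1}∘⋯∘M_p): M ≅ I[1,2], I[1,4]^2, I[2,2], I[4,4]^2.
μ_θ-semistable layers: μ^(1)=12; μ^(2)=11/2; μ^(3)=-14; μ^(4)=-27

((1, 1, 0, 0); (2, 2, 2, 2); (0, 1, 0, 0); (0, 0, 0, 2))


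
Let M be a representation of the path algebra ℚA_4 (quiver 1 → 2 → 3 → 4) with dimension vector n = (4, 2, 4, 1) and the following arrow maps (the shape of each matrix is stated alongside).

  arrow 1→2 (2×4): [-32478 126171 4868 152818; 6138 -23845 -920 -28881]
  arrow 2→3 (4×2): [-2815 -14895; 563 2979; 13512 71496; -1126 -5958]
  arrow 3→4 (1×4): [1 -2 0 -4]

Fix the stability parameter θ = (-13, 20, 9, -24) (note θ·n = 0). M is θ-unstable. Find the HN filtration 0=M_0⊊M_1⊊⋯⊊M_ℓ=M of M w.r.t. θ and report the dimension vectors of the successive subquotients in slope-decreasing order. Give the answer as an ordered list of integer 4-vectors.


Barcode: M ≅ I[1,1]^2, I[1,2], I[1,4], I[3,3]^3. HN layers by μ_θ (4 steps, strictly decreasing):
  μ^(1)=20; μ^(2)=9; μ^(3)=5/3; μ^(4)=-13

((0, 1, 0, 0); (0, 0, 3, 0); (0, 1, 1, 1); (4, 0, 0, 0))


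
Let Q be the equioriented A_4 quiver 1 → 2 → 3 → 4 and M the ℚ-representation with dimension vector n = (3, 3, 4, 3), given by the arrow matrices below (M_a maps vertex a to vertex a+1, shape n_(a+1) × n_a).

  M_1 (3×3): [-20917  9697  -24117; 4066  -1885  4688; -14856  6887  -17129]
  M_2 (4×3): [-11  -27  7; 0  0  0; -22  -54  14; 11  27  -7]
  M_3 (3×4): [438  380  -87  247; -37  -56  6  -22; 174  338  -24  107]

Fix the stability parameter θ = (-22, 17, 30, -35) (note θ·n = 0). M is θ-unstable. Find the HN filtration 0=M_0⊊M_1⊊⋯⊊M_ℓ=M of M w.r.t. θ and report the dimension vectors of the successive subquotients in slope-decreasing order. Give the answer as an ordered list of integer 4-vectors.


Via rank(M_{q-1}∘⋯∘M_p): M ≅ I[1,2]^2, I[1,4], I[3,3], I[3,4]^2.
μ_θ-semistable layers: μ^(1)=30; μ^(2)=17; μ^(3)=4; μ^(4)=-5/2; μ^(5)=-22

((0, 0, 1, 0); (0, 2, 0, 0); (0, 1, 1, 1); (0, 0, 2, 2); (3, 0, 0, 0))


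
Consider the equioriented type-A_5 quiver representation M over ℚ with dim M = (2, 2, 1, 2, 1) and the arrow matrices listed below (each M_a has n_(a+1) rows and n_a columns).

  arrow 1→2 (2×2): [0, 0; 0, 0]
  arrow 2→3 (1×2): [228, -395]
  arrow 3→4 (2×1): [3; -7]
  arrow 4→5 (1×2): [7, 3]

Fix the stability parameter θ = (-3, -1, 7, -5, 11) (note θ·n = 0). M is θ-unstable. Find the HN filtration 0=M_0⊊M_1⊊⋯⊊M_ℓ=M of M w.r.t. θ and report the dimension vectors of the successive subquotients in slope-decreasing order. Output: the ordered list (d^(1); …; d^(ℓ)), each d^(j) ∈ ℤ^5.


Via rank(M_{q-1}∘⋯∘M_p): M ≅ I[1,1]^2, I[2,2], I[2,4], I[4,5].
μ_θ-semistable layers: μ^(1)=11; μ^(2)=1; μ^(3)=-1; μ^(4)=-3; μ^(5)=-5

((0, 0, 0, 0, 1); (0, 0, 1, 1, 0); (0, 2, 0, 0, 0); (2, 0, 0, 0, 0); (0, 0, 0, 1, 0))


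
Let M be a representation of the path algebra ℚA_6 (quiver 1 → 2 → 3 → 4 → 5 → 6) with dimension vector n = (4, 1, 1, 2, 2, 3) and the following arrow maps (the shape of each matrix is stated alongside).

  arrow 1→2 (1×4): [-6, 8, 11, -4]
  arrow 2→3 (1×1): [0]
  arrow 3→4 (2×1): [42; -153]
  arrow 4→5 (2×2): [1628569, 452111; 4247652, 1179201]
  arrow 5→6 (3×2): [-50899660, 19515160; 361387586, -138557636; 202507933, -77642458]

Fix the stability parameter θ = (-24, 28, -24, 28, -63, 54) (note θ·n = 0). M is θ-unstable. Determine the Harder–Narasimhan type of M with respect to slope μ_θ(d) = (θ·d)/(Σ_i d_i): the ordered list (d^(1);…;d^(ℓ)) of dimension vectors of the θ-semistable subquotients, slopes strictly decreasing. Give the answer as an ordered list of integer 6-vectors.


Barcode: M ≅ I[1,1]^3, I[1,2], I[3,6], I[4,5], I[6,6]^2. HN layers by μ_θ (4 steps, strictly decreasing):
  μ^(1)=54; μ^(2)=28; μ^(3)=-35/2; μ^(4)=-24

((0, 0, 0, 0, 0, 3); (0, 1, 0, 0, 0, 0); (0, 0, 0, 2, 2, 0); (4, 0, 1, 0, 0, 0))


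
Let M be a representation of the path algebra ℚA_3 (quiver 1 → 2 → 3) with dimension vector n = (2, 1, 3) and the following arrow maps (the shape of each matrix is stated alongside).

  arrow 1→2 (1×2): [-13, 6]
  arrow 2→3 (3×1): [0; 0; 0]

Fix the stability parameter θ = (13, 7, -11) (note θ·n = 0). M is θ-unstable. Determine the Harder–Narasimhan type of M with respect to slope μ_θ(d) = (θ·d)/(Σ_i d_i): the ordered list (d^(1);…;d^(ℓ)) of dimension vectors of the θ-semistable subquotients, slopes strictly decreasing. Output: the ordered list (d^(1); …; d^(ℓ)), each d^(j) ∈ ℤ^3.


Barcode: M ≅ I[1,1], I[1,2], I[3,3]^3. HN layers by μ_θ (3 steps, strictly decreasing):
  μ^(1)=13; μ^(2)=10; μ^(3)=-11

((1, 0, 0); (1, 1, 0); (0, 0, 3))


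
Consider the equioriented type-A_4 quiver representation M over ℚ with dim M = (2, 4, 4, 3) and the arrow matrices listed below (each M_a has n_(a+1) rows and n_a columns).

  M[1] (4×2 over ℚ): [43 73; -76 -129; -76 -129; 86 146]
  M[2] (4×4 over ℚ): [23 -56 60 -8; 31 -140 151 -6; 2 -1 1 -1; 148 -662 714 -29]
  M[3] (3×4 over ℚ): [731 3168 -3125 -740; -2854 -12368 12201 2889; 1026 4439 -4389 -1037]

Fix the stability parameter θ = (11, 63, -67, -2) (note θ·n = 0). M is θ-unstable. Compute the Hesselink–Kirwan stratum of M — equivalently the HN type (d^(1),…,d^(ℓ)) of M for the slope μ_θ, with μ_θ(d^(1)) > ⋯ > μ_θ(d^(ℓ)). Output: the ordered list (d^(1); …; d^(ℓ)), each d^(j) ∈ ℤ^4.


Interval decomposition of M: I[1,4]^2, I[2,3], I[2,4].
HN type (ℓ=2): μ^(1)=5/4; μ^(2)=-2

((2, 2, 2, 2); (0, 2, 2, 1))


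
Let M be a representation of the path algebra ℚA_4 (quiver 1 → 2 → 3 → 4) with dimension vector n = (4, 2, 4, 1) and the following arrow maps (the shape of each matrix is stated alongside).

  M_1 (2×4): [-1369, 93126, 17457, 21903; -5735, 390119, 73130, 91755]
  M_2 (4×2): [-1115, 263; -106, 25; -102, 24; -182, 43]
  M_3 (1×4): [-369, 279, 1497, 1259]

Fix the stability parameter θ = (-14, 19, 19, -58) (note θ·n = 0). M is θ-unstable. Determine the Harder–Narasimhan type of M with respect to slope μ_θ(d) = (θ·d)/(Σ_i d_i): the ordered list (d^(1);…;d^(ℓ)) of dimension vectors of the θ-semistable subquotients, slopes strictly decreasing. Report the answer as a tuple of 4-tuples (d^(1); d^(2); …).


Via rank(M_{q-1}∘⋯∘M_p): M ≅ I[1,1]^2, I[1,3], I[1,4], I[3,3]^2.
μ_θ-semistable layers: μ^(1)=19; μ^(2)=-20/3; μ^(3)=-14

((0, 1, 3, 0); (0, 1, 1, 1); (4, 0, 0, 0))


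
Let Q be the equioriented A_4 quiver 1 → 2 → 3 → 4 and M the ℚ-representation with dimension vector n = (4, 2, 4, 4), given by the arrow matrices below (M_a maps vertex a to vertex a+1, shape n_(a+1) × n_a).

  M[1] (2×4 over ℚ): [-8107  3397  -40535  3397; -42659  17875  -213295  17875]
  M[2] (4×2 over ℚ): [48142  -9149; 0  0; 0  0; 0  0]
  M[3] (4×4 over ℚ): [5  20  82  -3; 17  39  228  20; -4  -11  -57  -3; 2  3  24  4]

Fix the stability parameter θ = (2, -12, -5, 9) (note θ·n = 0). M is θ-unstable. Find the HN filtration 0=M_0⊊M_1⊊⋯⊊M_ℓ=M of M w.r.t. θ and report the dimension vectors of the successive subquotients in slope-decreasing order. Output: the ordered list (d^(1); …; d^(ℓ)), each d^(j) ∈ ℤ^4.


Via rank(M_{q-1}∘⋯∘M_p): M ≅ I[1,1]^2, I[1,2], I[1,4], I[3,4]^3.
μ_θ-semistable layers: μ^(1)=9; μ^(2)=2; μ^(3)=-5

((0, 0, 0, 4); (2, 0, 0, 0); (2, 2, 4, 0))


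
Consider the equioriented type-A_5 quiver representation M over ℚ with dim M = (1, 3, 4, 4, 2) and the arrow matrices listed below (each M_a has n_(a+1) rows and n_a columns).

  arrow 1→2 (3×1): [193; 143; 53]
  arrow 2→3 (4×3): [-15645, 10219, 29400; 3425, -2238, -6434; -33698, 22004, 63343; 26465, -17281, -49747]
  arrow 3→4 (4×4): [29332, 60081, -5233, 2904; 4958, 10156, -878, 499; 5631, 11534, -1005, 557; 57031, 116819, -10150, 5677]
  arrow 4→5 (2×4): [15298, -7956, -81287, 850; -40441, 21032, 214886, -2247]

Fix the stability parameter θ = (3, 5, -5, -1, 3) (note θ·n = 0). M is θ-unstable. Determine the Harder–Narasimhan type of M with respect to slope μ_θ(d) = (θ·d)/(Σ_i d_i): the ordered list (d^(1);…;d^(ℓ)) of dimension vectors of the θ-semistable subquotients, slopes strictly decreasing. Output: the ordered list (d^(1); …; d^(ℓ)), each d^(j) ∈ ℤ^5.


Barcode: M ≅ I[1,4], I[2,3], I[2,5], I[3,4], I[4,5]. HN layers by μ_θ (6 steps, strictly decreasing):
  μ^(1)=3; μ^(2)=1/2; μ^(3)=0; μ^(4)=-1/3; μ^(5)=-1; μ^(6)=-5

((0, 0, 0, 0, 2); (1, 1, 1, 1, 0); (0, 1, 1, 0, 0); (0, 1, 1, 1, 0); (0, 0, 0, 2, 0); (0, 0, 1, 0, 0))


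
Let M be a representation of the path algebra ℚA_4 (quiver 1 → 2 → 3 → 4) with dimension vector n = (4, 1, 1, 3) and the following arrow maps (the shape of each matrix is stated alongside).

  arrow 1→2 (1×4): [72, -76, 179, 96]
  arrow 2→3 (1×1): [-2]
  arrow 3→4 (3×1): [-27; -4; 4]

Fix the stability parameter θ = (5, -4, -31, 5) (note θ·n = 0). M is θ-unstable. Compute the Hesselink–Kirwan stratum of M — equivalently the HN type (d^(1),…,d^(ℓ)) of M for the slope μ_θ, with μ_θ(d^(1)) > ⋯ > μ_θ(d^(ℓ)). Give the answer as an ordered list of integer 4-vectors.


Via rank(M_{q-1}∘⋯∘M_p): M ≅ I[1,1]^3, I[1,4], I[4,4]^2.
μ_θ-semistable layers: μ^(1)=5; μ^(2)=-10

((3, 0, 0, 3); (1, 1, 1, 0))


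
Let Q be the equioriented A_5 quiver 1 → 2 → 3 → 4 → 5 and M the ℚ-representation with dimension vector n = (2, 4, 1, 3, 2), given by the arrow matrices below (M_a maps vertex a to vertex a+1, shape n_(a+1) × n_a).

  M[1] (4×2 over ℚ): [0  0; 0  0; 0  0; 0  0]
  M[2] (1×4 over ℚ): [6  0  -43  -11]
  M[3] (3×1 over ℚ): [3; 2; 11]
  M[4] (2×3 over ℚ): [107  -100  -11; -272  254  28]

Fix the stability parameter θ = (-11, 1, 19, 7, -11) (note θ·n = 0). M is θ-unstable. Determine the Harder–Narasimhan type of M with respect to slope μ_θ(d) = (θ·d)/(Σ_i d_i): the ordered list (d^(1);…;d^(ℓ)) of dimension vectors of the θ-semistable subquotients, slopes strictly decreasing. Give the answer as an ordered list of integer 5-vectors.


Via rank(M_{q-1}∘⋯∘M_p): M ≅ I[1,1]^2, I[2,2]^3, I[2,4], I[4,5]^2.
μ_θ-semistable layers: μ^(1)=13; μ^(2)=1; μ^(3)=-2; μ^(4)=-11

((0, 0, 1, 1, 0); (0, 4, 0, 0, 0); (0, 0, 0, 2, 2); (2, 0, 0, 0, 0))


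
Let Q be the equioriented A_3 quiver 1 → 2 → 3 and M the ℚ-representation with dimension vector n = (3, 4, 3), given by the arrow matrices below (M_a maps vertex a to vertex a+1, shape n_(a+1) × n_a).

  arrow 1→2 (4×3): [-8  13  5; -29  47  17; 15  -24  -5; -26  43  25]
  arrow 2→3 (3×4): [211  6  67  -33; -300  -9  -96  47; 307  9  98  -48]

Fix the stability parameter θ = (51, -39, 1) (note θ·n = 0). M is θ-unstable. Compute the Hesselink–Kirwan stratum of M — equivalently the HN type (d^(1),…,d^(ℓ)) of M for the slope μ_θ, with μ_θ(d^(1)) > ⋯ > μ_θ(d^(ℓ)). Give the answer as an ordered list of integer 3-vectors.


Via rank(M_{q-1}∘⋯∘M_p): M ≅ I[1,2], I[1,3]^2, I[2,3].
μ_θ-semistable layers: μ^(1)=6; μ^(2)=13/3; μ^(3)=1; μ^(4)=-39

((1, 1, 0); (2, 2, 2); (0, 0, 1); (0, 1, 0))


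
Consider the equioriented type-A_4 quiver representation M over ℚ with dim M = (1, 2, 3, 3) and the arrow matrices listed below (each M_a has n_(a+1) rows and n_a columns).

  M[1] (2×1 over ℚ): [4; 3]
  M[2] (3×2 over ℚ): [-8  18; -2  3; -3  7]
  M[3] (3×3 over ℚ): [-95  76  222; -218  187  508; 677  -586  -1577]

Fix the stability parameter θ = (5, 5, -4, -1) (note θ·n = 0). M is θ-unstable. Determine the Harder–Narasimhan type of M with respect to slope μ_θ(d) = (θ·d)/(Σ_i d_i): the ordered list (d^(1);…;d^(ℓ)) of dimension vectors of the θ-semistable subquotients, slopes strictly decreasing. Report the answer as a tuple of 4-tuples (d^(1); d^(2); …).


Via rank(M_{q-1}∘⋯∘M_p): M ≅ I[1,4], I[2,4], I[3,4].
μ_θ-semistable layers: μ^(1)=5/4; μ^(2)=0; μ^(3)=-1; μ^(4)=-4

((1, 1, 1, 1); (0, 1, 1, 1); (0, 0, 0, 1); (0, 0, 1, 0))


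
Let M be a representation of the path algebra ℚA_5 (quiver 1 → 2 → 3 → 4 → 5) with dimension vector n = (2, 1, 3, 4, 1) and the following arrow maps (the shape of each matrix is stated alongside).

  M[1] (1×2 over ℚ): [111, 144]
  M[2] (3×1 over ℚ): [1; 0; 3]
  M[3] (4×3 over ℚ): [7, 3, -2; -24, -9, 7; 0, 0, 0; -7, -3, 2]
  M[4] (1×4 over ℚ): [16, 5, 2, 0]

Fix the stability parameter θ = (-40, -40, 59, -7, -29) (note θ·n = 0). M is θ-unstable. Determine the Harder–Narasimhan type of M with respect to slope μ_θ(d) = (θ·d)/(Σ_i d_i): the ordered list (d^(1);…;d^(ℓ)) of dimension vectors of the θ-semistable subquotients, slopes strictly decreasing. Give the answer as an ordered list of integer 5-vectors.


Barcode: M ≅ I[1,1], I[1,5], I[3,3], I[3,4], I[4,4]^2. HN layers by μ_θ (5 steps, strictly decreasing):
  μ^(1)=59; μ^(2)=26; μ^(3)=23/3; μ^(4)=-7; μ^(5)=-40

((0, 0, 1, 0, 0); (0, 0, 1, 1, 0); (0, 0, 1, 1, 1); (0, 0, 0, 2, 0); (2, 1, 0, 0, 0))


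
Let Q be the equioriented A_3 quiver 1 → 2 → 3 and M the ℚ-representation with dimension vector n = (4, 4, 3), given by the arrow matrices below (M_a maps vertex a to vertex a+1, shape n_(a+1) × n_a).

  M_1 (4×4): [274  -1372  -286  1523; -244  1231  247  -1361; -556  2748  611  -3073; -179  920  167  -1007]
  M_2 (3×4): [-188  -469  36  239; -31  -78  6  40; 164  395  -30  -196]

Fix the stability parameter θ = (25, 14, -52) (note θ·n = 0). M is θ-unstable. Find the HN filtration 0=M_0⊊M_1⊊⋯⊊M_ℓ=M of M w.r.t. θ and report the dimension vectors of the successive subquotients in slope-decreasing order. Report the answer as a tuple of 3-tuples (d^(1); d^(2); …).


Barcode: M ≅ I[1,2], I[1,3]^3. HN layers by μ_θ (2 steps, strictly decreasing):
  μ^(1)=39/2; μ^(2)=-13/3

((1, 1, 0); (3, 3, 3))


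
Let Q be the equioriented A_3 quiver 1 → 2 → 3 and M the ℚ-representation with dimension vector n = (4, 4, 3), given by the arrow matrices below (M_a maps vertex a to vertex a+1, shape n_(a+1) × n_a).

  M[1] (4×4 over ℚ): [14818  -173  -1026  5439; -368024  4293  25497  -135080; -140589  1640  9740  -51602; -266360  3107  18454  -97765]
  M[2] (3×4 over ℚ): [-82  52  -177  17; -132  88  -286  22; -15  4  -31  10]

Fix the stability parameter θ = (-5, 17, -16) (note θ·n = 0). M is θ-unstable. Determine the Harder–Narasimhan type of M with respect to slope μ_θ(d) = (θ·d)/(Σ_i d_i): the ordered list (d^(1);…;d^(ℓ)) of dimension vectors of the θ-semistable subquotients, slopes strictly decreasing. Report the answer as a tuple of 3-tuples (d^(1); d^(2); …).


Barcode: M ≅ I[1,1], I[1,2]^2, I[1,3], I[2,3], I[3,3]. HN layers by μ_θ (4 steps, strictly decreasing):
  μ^(1)=17; μ^(2)=1/2; μ^(3)=-5; μ^(4)=-16

((0, 2, 0); (0, 2, 2); (4, 0, 0); (0, 0, 1))


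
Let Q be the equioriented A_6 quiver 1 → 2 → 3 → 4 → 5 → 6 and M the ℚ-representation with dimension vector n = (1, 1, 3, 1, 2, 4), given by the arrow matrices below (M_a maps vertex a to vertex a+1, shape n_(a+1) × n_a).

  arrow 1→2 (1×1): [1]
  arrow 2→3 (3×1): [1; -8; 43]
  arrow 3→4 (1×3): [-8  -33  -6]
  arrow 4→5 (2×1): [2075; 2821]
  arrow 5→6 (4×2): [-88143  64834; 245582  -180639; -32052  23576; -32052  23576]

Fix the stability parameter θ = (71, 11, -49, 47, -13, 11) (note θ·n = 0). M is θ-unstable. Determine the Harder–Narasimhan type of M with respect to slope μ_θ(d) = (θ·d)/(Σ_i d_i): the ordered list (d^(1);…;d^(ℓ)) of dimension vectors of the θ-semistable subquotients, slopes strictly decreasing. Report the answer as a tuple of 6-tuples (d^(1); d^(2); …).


Interval decomposition of M: I[1,6], I[3,3]^2, I[5,6], I[6,6]^2.
HN type (ℓ=4): μ^(1)=15; μ^(2)=11; μ^(3)=-13; μ^(4)=-49

((0, 0, 0, 1, 1, 1); (1, 1, 1, 0, 0, 3); (0, 0, 0, 0, 1, 0); (0, 0, 2, 0, 0, 0))


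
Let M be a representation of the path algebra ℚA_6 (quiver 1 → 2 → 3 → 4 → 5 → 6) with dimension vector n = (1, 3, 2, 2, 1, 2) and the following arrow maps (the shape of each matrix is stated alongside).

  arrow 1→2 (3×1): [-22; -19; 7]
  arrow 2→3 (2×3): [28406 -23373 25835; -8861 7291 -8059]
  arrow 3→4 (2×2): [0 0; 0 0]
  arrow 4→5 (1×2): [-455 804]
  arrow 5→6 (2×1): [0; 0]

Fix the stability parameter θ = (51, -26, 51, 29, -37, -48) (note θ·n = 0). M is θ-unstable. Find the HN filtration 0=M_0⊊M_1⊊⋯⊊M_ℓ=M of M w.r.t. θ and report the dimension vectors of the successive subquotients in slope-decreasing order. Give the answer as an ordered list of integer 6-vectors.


Via rank(M_{q-1}∘⋯∘M_p): M ≅ I[1,2], I[2,3]^2, I[4,4], I[4,5], I[6,6]^2.
μ_θ-semistable layers: μ^(1)=51; μ^(2)=29; μ^(3)=25/2; μ^(4)=-4; μ^(5)=-26; μ^(6)=-48

((0, 0, 2, 0, 0, 0); (0, 0, 0, 1, 0, 0); (1, 1, 0, 0, 0, 0); (0, 0, 0, 1, 1, 0); (0, 2, 0, 0, 0, 0); (0, 0, 0, 0, 0, 2))


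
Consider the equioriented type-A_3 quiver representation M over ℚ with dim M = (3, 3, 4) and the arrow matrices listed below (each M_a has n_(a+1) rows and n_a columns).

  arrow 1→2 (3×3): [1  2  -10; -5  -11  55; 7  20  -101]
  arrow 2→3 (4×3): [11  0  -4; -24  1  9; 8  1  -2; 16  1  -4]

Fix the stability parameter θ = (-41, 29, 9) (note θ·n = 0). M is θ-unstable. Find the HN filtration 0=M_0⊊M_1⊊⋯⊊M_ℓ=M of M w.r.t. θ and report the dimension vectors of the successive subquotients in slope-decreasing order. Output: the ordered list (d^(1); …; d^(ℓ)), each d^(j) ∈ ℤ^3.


Interval decomposition of M: I[1,3]^3, I[3,3].
HN type (ℓ=3): μ^(1)=19; μ^(2)=9; μ^(3)=-41

((0, 3, 3); (0, 0, 1); (3, 0, 0))


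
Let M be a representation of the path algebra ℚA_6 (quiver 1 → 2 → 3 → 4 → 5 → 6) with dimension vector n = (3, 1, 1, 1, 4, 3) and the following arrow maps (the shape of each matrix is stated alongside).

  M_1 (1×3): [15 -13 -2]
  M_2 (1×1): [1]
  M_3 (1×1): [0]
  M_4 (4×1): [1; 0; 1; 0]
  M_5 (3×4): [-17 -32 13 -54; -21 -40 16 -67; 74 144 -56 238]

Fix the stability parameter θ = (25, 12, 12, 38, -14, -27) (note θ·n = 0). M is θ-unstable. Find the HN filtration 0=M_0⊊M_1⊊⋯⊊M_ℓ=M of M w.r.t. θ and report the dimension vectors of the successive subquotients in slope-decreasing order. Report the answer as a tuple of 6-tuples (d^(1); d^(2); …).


Via rank(M_{q-1}∘⋯∘M_p): M ≅ I[1,1]^2, I[1,3], I[4,6], I[5,5]^2, I[5,6], I[6,6].
μ_θ-semistable layers: μ^(1)=25; μ^(2)=49/3; μ^(3)=-1; μ^(4)=-14; μ^(5)=-41/2; μ^(6)=-27

((2, 0, 0, 0, 0, 0); (1, 1, 1, 0, 0, 0); (0, 0, 0, 1, 1, 1); (0, 0, 0, 0, 2, 0); (0, 0, 0, 0, 1, 1); (0, 0, 0, 0, 0, 1))


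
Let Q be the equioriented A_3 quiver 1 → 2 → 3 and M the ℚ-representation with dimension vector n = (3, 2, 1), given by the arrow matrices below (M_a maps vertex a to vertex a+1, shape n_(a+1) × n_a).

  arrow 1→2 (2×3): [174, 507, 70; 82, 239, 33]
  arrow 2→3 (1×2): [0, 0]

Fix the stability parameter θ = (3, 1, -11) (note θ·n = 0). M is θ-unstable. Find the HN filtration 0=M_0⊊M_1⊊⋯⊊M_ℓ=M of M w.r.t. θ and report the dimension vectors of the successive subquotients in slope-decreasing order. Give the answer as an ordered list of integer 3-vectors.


Barcode: M ≅ I[1,1], I[1,2]^2, I[3,3]. HN layers by μ_θ (3 steps, strictly decreasing):
  μ^(1)=3; μ^(2)=2; μ^(3)=-11

((1, 0, 0); (2, 2, 0); (0, 0, 1))


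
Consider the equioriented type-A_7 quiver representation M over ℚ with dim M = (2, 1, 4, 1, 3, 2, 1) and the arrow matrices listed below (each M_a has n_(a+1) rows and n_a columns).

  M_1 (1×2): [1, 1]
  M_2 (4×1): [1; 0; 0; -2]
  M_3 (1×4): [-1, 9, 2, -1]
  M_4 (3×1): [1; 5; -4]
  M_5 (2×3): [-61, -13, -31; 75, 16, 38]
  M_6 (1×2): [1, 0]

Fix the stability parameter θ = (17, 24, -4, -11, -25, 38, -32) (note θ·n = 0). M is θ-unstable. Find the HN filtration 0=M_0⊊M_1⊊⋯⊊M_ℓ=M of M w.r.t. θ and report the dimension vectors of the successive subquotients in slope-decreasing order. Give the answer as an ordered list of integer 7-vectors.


Via rank(M_{q-1}∘⋯∘M_p): M ≅ I[1,1], I[1,7], I[3,3]^3, I[5,5], I[5,6].
μ_θ-semistable layers: μ^(1)=38; μ^(2)=17; μ^(3)=3; μ^(4)=1/5; μ^(5)=-4; μ^(6)=-25

((0, 0, 0, 0, 0, 1, 0); (1, 0, 0, 0, 0, 0, 0); (0, 0, 0, 0, 0, 1, 1); (1, 1, 1, 1, 1, 0, 0); (0, 0, 3, 0, 0, 0, 0); (0, 0, 0, 0, 2, 0, 0))


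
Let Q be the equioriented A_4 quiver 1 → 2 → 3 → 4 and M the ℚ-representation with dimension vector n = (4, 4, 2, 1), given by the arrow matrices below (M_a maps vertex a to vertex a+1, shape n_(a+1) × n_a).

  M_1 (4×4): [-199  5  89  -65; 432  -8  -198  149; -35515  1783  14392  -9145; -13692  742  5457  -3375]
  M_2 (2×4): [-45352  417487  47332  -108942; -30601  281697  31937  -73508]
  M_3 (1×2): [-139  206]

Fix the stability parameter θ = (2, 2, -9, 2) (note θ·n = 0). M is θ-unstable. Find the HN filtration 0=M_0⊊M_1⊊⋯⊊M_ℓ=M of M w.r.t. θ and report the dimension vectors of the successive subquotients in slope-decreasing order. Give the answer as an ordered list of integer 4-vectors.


Via rank(M_{q-1}∘⋯∘M_p): M ≅ I[1,2]^2, I[1,3], I[1,4].
μ_θ-semistable layers: μ^(1)=2; μ^(2)=-5/3

((2, 2, 0, 1); (2, 2, 2, 0))


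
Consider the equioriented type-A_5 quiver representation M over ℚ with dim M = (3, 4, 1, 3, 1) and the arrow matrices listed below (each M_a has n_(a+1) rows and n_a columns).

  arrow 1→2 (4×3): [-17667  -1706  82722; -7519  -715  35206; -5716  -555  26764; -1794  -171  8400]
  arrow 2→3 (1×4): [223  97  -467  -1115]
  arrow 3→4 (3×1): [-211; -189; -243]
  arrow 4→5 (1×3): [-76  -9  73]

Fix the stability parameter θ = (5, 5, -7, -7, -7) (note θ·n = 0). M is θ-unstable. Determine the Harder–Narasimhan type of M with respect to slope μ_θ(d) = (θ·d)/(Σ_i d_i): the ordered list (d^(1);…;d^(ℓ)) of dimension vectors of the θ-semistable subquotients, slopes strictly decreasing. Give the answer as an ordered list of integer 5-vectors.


Interval decomposition of M: I[1,1], I[1,2], I[1,5], I[2,2]^2, I[4,4]^2.
HN type (ℓ=3): μ^(1)=5; μ^(2)=-11/5; μ^(3)=-7

((2, 3, 0, 0, 0); (1, 1, 1, 1, 1); (0, 0, 0, 2, 0))


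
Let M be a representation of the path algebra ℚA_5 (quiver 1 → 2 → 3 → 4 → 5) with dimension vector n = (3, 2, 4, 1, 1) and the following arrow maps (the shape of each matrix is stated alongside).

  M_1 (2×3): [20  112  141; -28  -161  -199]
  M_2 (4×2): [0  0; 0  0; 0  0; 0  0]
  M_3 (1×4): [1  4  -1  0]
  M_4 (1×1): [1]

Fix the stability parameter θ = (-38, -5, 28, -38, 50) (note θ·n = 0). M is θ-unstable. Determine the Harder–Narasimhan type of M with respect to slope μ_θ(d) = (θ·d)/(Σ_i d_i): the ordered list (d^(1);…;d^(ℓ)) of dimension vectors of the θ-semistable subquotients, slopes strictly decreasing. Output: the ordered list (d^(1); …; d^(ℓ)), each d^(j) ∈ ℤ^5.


Barcode: M ≅ I[1,1], I[1,2]^2, I[3,3]^3, I[3,5]. HN layers by μ_θ (4 steps, strictly decreasing):
  μ^(1)=50; μ^(2)=28; μ^(3)=-5; μ^(4)=-38

((0, 0, 0, 0, 1); (0, 0, 3, 0, 0); (0, 2, 1, 1, 0); (3, 0, 0, 0, 0))


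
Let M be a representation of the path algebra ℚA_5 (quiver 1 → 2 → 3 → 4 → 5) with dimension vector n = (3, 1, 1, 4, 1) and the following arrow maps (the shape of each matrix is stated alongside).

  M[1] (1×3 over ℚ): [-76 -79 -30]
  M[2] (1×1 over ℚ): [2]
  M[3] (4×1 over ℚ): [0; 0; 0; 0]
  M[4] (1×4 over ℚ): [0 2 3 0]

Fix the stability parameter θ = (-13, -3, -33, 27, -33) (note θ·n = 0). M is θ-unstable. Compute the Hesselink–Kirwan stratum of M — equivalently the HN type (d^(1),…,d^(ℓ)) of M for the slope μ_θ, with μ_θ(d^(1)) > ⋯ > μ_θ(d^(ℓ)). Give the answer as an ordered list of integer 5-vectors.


Via rank(M_{q-1}∘⋯∘M_p): M ≅ I[1,1]^2, I[1,3], I[4,4]^3, I[4,5].
μ_θ-semistable layers: μ^(1)=27; μ^(2)=-3; μ^(3)=-13; μ^(4)=-49/3

((0, 0, 0, 3, 0); (0, 0, 0, 1, 1); (2, 0, 0, 0, 0); (1, 1, 1, 0, 0))


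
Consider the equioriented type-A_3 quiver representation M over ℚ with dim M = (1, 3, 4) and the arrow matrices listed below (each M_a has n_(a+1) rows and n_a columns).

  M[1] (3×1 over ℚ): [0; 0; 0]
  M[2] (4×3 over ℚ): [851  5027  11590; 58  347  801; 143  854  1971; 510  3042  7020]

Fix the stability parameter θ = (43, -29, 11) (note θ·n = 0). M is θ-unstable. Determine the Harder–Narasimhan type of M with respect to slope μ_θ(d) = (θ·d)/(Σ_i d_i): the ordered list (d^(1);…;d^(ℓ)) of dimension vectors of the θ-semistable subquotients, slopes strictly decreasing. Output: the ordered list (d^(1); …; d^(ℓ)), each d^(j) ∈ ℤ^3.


Barcode: M ≅ I[1,1], I[2,3]^3, I[3,3]. HN layers by μ_θ (3 steps, strictly decreasing):
  μ^(1)=43; μ^(2)=11; μ^(3)=-29

((1, 0, 0); (0, 0, 4); (0, 3, 0))


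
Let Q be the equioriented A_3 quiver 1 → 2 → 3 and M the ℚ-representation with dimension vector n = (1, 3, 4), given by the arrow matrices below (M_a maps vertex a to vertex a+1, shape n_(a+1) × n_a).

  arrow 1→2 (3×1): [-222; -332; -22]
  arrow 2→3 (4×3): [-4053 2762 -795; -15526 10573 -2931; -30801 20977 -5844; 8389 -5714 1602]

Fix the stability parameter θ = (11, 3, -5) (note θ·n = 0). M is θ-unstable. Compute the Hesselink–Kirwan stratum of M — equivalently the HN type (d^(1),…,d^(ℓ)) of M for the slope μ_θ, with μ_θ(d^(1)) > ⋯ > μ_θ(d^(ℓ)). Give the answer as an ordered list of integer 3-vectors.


Via rank(M_{q-1}∘⋯∘M_p): M ≅ I[1,3], I[2,3]^2, I[3,3].
μ_θ-semistable layers: μ^(1)=3; μ^(2)=-1; μ^(3)=-5

((1, 1, 1); (0, 2, 2); (0, 0, 1))


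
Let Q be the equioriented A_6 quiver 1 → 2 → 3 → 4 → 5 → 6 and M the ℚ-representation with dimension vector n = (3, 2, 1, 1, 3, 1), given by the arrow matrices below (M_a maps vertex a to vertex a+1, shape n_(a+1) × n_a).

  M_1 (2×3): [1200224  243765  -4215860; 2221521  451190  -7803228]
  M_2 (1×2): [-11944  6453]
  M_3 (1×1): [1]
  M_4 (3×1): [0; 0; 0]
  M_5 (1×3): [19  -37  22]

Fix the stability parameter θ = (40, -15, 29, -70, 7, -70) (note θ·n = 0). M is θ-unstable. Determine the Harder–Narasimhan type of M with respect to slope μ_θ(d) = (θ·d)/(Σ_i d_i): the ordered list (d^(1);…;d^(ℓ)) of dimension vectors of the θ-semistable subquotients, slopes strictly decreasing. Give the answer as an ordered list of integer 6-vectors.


Interval decomposition of M: I[1,1], I[1,2], I[1,4], I[5,5]^2, I[5,6].
HN type (ℓ=5): μ^(1)=40; μ^(2)=25/2; μ^(3)=7; μ^(4)=-4; μ^(5)=-63/2

((1, 0, 0, 0, 0, 0); (1, 1, 0, 0, 0, 0); (0, 0, 0, 0, 2, 0); (1, 1, 1, 1, 0, 0); (0, 0, 0, 0, 1, 1))


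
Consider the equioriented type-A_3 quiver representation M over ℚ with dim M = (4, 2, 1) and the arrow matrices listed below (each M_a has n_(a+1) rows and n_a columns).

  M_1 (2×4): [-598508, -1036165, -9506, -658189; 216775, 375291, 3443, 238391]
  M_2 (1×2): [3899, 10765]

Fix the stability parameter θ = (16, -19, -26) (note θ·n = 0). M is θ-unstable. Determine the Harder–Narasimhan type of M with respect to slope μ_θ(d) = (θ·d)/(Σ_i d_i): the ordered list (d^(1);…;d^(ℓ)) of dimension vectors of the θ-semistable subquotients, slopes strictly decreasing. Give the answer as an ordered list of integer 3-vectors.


Interval decomposition of M: I[1,1]^2, I[1,2], I[1,3].
HN type (ℓ=3): μ^(1)=16; μ^(2)=-3/2; μ^(3)=-29/3

((2, 0, 0); (1, 1, 0); (1, 1, 1))


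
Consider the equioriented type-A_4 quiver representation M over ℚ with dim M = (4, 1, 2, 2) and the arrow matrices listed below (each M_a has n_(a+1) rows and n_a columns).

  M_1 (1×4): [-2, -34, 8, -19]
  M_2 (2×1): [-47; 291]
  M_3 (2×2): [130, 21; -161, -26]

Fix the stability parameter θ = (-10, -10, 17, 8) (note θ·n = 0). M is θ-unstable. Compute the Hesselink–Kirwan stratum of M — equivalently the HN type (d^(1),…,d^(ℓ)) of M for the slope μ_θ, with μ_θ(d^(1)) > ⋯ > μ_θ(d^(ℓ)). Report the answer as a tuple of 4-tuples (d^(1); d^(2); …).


Barcode: M ≅ I[1,1]^3, I[1,4], I[3,4]. HN layers by μ_θ (2 steps, strictly decreasing):
  μ^(1)=25/2; μ^(2)=-10

((0, 0, 2, 2); (4, 1, 0, 0))


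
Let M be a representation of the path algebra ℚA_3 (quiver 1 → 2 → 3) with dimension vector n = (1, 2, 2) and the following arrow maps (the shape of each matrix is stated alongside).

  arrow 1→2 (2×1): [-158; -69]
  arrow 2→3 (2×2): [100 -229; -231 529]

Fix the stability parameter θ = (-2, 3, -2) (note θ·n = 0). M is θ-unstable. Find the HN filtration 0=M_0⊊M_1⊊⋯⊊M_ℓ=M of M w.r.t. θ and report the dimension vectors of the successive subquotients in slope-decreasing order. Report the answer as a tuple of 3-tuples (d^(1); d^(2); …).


Interval decomposition of M: I[1,3], I[2,3].
HN type (ℓ=2): μ^(1)=1/2; μ^(2)=-2

((0, 2, 2); (1, 0, 0))


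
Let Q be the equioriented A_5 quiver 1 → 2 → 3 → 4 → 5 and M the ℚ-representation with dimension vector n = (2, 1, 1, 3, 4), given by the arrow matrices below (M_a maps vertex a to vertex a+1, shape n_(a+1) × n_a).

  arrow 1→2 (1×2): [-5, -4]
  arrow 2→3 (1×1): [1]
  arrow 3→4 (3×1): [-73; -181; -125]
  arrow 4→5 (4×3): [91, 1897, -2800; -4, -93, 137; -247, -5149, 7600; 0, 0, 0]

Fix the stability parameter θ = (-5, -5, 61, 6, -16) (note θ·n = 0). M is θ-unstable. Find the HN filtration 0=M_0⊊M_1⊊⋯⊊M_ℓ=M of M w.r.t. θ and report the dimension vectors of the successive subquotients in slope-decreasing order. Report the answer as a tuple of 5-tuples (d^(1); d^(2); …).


Via rank(M_{q-1}∘⋯∘M_p): M ≅ I[1,1], I[1,4], I[4,5]^2, I[5,5]^2.
μ_θ-semistable layers: μ^(1)=67/2; μ^(2)=-5; μ^(3)=-16

((0, 0, 1, 1, 0); (2, 1, 0, 2, 2); (0, 0, 0, 0, 2))


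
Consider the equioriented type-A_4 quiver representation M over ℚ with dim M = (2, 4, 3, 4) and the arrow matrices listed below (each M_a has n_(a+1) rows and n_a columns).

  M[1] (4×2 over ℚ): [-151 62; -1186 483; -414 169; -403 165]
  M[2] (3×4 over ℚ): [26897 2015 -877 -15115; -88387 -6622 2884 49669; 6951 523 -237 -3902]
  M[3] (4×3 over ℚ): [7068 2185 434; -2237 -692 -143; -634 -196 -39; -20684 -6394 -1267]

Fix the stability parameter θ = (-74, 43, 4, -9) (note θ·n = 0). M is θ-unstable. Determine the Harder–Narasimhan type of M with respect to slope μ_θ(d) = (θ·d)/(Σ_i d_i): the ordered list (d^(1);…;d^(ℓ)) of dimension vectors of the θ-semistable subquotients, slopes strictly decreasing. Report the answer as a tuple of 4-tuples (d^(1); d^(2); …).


Via rank(M_{q-1}∘⋯∘M_p): M ≅ I[1,4]^2, I[2,2], I[2,4], I[4,4].
μ_θ-semistable layers: μ^(1)=43; μ^(2)=38/3; μ^(3)=-9; μ^(4)=-74

((0, 1, 0, 0); (0, 3, 3, 3); (0, 0, 0, 1); (2, 0, 0, 0))


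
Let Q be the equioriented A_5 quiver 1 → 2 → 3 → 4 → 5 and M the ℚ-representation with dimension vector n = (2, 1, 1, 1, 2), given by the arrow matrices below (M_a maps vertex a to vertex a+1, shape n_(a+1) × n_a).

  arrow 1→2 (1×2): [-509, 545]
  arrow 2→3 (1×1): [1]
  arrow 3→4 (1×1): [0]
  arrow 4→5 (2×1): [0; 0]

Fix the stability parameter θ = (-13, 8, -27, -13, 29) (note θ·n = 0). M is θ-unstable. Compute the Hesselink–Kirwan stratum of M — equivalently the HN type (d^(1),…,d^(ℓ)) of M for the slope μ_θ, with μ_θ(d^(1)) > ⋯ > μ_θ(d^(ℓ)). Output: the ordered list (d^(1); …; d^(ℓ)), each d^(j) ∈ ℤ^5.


Interval decomposition of M: I[1,1], I[1,3], I[4,4], I[5,5]^2.
HN type (ℓ=3): μ^(1)=29; μ^(2)=-19/2; μ^(3)=-13

((0, 0, 0, 0, 2); (0, 1, 1, 0, 0); (2, 0, 0, 1, 0))


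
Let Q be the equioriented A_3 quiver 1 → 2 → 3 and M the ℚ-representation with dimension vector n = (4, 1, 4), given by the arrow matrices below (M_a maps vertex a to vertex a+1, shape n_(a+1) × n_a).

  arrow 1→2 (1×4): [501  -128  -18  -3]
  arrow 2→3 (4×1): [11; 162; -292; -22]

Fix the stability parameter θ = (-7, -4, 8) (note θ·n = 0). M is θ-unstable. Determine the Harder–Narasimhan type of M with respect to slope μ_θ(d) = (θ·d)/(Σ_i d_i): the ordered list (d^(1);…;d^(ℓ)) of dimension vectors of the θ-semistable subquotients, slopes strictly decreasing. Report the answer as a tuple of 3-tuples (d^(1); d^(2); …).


Interval decomposition of M: I[1,1]^3, I[1,3], I[3,3]^3.
HN type (ℓ=3): μ^(1)=8; μ^(2)=-4; μ^(3)=-7

((0, 0, 4); (0, 1, 0); (4, 0, 0))


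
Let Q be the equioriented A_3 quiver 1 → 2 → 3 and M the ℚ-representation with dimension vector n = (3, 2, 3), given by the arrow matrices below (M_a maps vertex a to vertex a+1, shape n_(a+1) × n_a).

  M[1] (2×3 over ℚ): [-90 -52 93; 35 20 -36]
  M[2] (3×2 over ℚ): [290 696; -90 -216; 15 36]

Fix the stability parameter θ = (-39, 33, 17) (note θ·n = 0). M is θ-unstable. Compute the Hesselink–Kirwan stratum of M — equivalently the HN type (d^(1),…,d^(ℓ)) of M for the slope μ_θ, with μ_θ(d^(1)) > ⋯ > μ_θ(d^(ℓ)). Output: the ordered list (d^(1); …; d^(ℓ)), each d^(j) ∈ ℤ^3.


Barcode: M ≅ I[1,1], I[1,2], I[1,3], I[3,3]^2. HN layers by μ_θ (4 steps, strictly decreasing):
  μ^(1)=33; μ^(2)=25; μ^(3)=17; μ^(4)=-39

((0, 1, 0); (0, 1, 1); (0, 0, 2); (3, 0, 0))


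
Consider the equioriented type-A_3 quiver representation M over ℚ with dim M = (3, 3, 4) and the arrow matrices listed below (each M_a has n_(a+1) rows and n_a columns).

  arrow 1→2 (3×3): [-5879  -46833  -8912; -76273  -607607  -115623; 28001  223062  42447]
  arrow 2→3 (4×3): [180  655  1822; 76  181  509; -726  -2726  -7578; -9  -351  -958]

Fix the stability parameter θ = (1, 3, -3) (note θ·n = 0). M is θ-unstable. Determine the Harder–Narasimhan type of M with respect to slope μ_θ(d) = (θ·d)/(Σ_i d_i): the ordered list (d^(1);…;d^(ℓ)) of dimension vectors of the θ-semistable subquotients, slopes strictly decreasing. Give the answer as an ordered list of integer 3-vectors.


Via rank(M_{q-1}∘⋯∘M_p): M ≅ I[1,3]^3, I[3,3].
μ_θ-semistable layers: μ^(1)=1/3; μ^(2)=-3

((3, 3, 3); (0, 0, 1))


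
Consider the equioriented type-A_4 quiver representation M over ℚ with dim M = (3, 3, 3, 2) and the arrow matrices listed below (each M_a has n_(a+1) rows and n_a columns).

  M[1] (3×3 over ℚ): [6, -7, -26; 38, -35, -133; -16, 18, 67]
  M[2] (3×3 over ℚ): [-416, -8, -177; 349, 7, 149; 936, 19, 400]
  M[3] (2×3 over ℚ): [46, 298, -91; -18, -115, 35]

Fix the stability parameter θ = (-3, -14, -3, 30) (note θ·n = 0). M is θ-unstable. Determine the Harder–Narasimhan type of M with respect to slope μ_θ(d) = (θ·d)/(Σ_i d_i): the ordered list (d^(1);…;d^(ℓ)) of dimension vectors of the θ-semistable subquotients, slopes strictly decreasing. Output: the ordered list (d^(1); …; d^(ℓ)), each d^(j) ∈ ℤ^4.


Barcode: M ≅ I[1,3], I[1,4]^2. HN layers by μ_θ (3 steps, strictly decreasing):
  μ^(1)=30; μ^(2)=-3; μ^(3)=-17/2

((0, 0, 0, 2); (0, 0, 3, 0); (3, 3, 0, 0))


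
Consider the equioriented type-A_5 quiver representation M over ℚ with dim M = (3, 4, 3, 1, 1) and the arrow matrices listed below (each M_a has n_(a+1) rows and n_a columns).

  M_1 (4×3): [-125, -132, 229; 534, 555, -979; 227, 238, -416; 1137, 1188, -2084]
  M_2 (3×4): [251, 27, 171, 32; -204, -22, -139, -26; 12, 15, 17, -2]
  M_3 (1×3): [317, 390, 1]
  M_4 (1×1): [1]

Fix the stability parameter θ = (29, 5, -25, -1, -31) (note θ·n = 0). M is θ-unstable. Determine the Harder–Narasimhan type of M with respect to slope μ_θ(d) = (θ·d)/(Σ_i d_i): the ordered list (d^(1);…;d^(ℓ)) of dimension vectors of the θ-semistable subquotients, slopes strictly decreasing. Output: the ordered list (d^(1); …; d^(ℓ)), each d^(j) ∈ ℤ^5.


Interval decomposition of M: I[1,3]^2, I[1,5], I[2,2].
HN type (ℓ=3): μ^(1)=5; μ^(2)=3; μ^(3)=-23/5

((0, 1, 0, 0, 0); (2, 2, 2, 0, 0); (1, 1, 1, 1, 1))


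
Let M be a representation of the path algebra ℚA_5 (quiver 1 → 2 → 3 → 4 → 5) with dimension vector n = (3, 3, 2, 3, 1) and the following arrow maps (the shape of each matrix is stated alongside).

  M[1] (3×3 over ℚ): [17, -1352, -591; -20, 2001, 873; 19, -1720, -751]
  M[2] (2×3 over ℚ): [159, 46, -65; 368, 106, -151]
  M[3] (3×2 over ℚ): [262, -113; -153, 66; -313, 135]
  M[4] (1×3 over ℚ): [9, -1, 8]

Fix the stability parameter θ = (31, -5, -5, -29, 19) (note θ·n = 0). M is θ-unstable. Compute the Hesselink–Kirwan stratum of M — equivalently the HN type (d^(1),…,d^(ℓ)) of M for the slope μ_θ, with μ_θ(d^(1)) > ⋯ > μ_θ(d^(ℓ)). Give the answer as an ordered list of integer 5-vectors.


Interval decomposition of M: I[1,2], I[1,4], I[1,5], I[4,4].
HN type (ℓ=4): μ^(1)=19; μ^(2)=13; μ^(3)=-2; μ^(4)=-29

((0, 0, 0, 0, 1); (1, 1, 0, 0, 0); (2, 2, 2, 2, 0); (0, 0, 0, 1, 0))


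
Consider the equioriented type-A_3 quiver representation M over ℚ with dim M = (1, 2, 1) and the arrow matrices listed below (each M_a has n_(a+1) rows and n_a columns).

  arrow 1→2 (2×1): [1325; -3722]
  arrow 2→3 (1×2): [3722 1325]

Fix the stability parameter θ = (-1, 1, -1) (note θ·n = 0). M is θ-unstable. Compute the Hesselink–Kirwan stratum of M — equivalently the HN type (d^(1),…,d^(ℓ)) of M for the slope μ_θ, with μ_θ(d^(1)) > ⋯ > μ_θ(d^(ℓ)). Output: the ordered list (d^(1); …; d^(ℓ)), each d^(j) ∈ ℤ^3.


Interval decomposition of M: I[1,2], I[2,3].
HN type (ℓ=3): μ^(1)=1; μ^(2)=0; μ^(3)=-1

((0, 1, 0); (0, 1, 1); (1, 0, 0))


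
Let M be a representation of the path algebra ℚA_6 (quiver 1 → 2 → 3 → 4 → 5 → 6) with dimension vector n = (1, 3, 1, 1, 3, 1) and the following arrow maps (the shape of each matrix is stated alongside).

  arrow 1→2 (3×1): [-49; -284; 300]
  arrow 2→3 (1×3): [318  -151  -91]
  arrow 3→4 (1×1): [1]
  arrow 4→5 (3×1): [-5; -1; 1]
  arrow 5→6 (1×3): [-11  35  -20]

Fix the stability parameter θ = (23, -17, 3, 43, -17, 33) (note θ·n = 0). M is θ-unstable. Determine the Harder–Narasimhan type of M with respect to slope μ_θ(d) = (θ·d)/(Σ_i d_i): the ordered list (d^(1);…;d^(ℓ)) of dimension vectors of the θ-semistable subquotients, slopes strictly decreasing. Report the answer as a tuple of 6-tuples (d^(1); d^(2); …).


Barcode: M ≅ I[1,5], I[2,2]^2, I[5,5], I[5,6]. HN layers by μ_θ (4 steps, strictly decreasing):
  μ^(1)=33; μ^(2)=13; μ^(3)=3; μ^(4)=-17

((0, 0, 0, 0, 0, 1); (0, 0, 0, 1, 1, 0); (1, 1, 1, 0, 0, 0); (0, 2, 0, 0, 2, 0))
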